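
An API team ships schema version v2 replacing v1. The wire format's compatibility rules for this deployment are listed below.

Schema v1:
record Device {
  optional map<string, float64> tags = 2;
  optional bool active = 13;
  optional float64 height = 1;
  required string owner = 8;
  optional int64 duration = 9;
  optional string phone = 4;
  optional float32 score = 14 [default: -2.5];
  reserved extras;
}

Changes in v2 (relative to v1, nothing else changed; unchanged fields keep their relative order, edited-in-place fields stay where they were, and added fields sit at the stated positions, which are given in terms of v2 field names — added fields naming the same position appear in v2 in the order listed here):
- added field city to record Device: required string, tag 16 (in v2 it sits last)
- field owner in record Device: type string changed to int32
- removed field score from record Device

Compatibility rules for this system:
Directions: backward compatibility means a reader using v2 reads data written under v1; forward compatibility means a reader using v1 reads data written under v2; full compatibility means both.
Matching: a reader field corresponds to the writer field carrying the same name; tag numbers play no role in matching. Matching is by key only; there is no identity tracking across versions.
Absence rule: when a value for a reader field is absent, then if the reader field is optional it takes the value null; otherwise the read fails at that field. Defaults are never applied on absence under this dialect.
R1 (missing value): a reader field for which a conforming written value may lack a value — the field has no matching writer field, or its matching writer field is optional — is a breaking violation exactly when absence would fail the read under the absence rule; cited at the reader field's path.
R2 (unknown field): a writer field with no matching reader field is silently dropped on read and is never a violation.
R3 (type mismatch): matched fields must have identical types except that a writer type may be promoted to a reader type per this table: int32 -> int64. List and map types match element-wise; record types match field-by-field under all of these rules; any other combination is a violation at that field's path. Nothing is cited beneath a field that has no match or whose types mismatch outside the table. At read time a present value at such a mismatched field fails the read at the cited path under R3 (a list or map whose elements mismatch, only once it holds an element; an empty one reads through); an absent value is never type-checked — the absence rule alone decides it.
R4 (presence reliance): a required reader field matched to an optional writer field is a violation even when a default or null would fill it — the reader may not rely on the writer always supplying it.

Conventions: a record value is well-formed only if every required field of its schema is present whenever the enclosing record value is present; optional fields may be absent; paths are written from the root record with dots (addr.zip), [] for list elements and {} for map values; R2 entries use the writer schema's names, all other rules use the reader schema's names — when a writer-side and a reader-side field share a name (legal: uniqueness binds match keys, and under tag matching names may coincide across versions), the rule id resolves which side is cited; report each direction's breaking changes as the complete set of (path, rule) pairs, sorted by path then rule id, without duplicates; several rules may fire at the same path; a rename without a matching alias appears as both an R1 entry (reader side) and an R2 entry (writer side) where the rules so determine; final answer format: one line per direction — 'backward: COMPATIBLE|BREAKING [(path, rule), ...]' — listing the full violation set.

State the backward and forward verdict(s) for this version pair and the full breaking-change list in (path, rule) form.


backward: BREAKING [(city, R1), (owner, R3)]; forward: BREAKING [(owner, R3)]

arrows below run writer -> reader for Device
backward pass over Device, reader schema v2, writer schema v1:
  tags: map<string, float64> -> map<string, float64>, writer optional; from tags
  active: bool -> bool, writer optional; from active
  height: float64 -> float64, writer optional; from height
  owner: string -> int32, writer required; from owner
  duration: int64 -> int64, writer optional; from duration
  phone: string -> string, writer optional; from phone
  city has no writer counterpart
  writer field score has no reader counterpart
  breaking: (city, R1)
  breaking: (owner, R3)
  backward on Device therefore BREAKING (2)
forward pass over Device, reader schema v1, writer schema v2:
  tags: map<string, float64> -> map<string, float64>, writer optional; from tags
  active: bool -> bool, writer optional; from active
  height: float64 -> float64, writer optional; from height
  owner: int32 -> string, writer required; from owner
  duration: int64 -> int64, writer optional; from duration
  phone: string -> string, writer optional; from phone
  score has no writer counterpart
  writer field city has no reader counterpart
  breaking: (owner, R3)
  forward on Device therefore BREAKING (1)


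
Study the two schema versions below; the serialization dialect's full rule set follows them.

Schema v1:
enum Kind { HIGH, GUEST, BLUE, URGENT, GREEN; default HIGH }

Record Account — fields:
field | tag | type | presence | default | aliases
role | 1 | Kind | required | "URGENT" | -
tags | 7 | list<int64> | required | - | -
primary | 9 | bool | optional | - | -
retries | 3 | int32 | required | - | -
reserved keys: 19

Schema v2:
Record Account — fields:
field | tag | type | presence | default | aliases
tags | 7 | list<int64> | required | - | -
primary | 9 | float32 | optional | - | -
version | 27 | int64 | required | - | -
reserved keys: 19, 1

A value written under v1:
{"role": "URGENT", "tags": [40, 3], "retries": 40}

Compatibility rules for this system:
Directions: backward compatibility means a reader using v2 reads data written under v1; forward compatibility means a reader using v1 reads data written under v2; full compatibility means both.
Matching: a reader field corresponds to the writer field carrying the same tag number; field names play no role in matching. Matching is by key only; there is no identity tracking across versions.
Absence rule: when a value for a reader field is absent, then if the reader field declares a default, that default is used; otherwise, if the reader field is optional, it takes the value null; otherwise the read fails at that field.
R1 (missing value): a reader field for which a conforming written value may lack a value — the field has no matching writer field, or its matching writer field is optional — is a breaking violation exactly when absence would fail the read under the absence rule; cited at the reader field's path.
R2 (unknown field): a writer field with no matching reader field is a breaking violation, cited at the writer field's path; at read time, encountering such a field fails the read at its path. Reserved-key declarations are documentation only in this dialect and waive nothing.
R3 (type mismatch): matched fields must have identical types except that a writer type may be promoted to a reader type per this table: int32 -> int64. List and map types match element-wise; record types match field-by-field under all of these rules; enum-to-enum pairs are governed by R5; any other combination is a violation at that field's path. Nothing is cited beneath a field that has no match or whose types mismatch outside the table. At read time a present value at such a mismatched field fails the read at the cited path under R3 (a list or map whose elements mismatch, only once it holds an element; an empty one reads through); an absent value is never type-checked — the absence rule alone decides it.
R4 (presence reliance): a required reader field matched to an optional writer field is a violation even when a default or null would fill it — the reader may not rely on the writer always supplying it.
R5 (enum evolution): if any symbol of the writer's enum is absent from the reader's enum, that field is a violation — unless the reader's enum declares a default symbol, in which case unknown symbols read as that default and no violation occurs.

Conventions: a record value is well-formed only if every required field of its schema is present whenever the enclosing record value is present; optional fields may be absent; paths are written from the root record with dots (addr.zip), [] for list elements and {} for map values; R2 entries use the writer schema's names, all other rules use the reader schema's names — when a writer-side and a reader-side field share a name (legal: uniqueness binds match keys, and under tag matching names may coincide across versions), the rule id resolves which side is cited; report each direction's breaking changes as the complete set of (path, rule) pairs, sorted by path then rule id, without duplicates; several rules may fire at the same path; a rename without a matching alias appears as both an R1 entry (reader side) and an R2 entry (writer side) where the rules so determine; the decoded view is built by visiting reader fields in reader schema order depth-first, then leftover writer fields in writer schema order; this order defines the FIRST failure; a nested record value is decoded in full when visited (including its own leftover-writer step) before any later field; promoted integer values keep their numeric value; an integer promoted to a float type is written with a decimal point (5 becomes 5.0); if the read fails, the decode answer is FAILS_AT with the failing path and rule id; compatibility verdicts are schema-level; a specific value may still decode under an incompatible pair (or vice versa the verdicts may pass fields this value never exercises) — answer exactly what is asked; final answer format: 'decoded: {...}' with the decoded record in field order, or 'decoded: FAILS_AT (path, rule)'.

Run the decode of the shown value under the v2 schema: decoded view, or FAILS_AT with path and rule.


decoded: FAILS_AT (version, R1)

arrows below run writer -> reader for Account
decode (reader v2):
  tags := [40, 3]
  primary := null (absent, optional -> null)
  read fails at version under R1 (no fill)
  => FAILS_AT (version, R1)
ruling out the remaining Account differences:
  removed field retries from record Account -> schema-level compatibility only; this Account value's decode is unchanged
  field primary in record Account: type bool changed to float32 -> schema-level compatibility only; this Account value's decode is unchanged
  removed field role from record Account (its key 1 joins the reserved list) -> schema-level compatibility only; this Account value's decode is unchanged


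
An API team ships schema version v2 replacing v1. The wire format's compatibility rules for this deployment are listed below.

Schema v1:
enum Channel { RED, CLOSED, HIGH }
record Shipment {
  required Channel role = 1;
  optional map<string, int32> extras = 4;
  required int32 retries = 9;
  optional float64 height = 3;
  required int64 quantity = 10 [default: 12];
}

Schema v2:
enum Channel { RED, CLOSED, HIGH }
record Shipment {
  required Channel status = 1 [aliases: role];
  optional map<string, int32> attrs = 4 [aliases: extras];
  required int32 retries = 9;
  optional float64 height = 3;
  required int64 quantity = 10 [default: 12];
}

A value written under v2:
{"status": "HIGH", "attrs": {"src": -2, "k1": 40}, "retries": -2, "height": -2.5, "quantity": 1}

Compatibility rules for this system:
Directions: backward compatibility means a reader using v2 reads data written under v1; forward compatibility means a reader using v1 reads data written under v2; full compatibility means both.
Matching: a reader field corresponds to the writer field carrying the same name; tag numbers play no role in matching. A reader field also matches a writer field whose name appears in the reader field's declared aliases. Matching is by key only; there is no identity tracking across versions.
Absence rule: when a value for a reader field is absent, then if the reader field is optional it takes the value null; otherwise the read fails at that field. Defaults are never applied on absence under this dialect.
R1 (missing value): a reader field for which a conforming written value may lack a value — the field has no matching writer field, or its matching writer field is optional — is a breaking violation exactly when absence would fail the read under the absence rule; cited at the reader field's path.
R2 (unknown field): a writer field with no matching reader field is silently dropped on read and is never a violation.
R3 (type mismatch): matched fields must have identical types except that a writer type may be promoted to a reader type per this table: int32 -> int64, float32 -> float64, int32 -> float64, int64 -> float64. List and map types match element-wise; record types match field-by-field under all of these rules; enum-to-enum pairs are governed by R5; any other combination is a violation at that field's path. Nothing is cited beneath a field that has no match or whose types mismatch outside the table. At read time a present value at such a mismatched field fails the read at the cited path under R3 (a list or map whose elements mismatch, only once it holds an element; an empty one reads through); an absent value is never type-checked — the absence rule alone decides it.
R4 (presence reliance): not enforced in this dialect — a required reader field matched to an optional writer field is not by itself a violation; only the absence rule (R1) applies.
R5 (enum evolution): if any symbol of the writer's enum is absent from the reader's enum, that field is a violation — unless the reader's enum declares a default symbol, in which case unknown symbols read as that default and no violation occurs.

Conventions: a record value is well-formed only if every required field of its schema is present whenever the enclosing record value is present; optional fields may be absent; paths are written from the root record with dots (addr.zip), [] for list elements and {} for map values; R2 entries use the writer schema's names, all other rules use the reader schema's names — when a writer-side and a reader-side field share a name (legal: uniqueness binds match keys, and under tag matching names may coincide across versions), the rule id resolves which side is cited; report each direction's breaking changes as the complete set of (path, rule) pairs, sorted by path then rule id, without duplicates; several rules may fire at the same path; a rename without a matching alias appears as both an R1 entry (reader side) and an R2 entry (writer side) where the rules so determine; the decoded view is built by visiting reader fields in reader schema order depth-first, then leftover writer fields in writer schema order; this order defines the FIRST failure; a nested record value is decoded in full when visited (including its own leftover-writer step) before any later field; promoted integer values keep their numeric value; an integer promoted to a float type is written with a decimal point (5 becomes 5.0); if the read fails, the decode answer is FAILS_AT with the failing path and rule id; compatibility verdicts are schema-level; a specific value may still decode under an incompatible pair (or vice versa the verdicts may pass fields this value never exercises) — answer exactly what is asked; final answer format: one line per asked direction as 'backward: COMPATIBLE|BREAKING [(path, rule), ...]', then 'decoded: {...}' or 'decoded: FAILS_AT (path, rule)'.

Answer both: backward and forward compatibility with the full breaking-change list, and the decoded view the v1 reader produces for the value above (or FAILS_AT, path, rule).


backward: COMPATIBLE []; forward: BREAKING [(role, R1)]; decoded: FAILS_AT (role, R1)

the writer's type comes first in each Shipment pair
checking backward for Shipment: reader v2 against writer v1:
  writer required, Channel -> Channel: reader status maps from writer role
  writer optional, map<string, int32> -> map<string, int32>: reader attrs maps from writer extras
  writer required, int32 -> int32: reader retries maps from writer retries
  writer optional, float64 -> float64: reader height maps from writer height
  writer required, int64 -> int64: reader quantity maps from writer quantity
  => backward verdict for Shipment: COMPATIBLE, no violations
checking forward for Shipment: reader v1 against writer v2:
  no writer field matches reader role
  no writer field matches reader extras
  writer required, int32 -> int32: reader retries maps from writer retries
  writer optional, float64 -> float64: reader height maps from writer height
  writer required, int64 -> int64: reader quantity maps from writer quantity
  writer status: unknown to reader
  writer attrs: unknown to reader
  rule R1 violated at role
  => 1 violation(s): forward is BREAKING for Shipment
decoding the Shipment value with the v1 reader:
  read fails at role under R1 (no fill)
  => FAILS_AT (role, R1)


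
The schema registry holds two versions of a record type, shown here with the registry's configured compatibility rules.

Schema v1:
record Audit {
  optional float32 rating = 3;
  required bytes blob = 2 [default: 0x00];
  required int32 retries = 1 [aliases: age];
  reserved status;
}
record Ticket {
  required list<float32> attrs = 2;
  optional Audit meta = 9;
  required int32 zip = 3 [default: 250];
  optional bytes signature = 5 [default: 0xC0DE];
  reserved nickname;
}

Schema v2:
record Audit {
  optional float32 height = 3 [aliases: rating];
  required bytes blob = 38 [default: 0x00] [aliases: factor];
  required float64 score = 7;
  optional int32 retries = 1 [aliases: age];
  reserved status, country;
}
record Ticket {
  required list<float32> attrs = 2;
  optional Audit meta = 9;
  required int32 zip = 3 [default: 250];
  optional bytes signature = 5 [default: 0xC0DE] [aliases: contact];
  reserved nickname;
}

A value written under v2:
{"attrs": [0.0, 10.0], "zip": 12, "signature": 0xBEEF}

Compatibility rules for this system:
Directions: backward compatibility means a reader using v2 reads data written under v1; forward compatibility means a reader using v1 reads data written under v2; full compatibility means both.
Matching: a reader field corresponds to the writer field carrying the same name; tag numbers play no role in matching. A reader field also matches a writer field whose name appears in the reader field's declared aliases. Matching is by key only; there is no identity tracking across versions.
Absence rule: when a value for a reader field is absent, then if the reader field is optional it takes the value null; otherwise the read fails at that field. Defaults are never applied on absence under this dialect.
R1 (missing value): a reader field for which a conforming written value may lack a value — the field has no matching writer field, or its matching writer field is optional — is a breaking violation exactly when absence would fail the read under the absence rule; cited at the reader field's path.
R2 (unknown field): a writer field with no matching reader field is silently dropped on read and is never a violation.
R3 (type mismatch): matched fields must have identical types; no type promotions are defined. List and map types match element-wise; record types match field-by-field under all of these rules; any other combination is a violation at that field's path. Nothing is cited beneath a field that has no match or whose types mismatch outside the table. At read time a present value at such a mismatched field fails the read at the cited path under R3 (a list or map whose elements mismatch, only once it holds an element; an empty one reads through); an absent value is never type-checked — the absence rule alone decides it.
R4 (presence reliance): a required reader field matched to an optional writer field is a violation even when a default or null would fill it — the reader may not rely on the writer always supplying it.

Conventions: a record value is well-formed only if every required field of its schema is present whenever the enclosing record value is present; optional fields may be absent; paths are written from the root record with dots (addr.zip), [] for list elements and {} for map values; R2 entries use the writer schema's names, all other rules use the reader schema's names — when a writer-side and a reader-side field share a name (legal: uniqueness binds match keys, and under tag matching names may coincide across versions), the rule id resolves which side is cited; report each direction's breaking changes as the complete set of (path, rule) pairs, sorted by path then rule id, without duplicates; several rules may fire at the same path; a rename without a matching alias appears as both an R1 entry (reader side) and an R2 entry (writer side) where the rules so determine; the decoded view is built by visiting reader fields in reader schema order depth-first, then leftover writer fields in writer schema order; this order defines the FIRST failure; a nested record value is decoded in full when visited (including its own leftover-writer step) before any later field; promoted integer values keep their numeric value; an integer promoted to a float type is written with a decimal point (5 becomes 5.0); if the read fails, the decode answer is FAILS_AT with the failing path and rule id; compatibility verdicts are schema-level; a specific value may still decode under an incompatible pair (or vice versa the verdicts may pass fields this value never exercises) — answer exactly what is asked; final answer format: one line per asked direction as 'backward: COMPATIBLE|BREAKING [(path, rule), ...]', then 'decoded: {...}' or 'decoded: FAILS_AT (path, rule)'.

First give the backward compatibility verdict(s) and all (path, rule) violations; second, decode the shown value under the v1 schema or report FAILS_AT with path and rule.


the writer's type comes first in each Ticket pair
backward analysis of Ticket with v2 as reader and v1 as writer:
  writer required, list<float32> -> list<float32>: reader attrs maps from writer attrs
  writer optional, Audit -> Audit: reader meta maps from writer meta
  writer required, int32 -> int32: reader zip maps from writer zip
  writer optional, bytes -> bytes: reader signature maps from writer signature
  writer optional, float32 -> float32: reader meta.height maps from writer meta.rating
  writer required, bytes -> bytes: reader meta.blob maps from writer meta.blob
  no writer field matches reader meta.score
  writer required, int32 -> int32: reader meta.retries maps from writer meta.retries
  violation R1 at meta.score
  => backward: BREAKING (1)
migrating the Ticket value to v1:
  attrs := [0.0, 10.0]
  meta := null (not supplied -> null)
  zip := 12
  signature := 0xBEEF
  => decoded: {"attrs": [0.0, 10.0], "meta": null, "zip": 12, "signature": 0xBEEF}
remaining Ticket differences; none change what is asked:
  field retries in record Audit: required changed to optional -> its effect on Ticket is confined to the forward direction, not asked
  field blob in record Audit: tag 2 changed to 38 -> triggers nothing under Ticket's printed rules — same verdict
  renamed field rating to height in record Audit (alias rating declared on the renamed field) -> triggers nothing under Ticket's printed rules — same verdict

backward: BREAKING [(meta.score, R1)]; decoded: {"attrs": [0.0, 10.0], "meta": null, "zip": 12, "signature": 0xBEEF}


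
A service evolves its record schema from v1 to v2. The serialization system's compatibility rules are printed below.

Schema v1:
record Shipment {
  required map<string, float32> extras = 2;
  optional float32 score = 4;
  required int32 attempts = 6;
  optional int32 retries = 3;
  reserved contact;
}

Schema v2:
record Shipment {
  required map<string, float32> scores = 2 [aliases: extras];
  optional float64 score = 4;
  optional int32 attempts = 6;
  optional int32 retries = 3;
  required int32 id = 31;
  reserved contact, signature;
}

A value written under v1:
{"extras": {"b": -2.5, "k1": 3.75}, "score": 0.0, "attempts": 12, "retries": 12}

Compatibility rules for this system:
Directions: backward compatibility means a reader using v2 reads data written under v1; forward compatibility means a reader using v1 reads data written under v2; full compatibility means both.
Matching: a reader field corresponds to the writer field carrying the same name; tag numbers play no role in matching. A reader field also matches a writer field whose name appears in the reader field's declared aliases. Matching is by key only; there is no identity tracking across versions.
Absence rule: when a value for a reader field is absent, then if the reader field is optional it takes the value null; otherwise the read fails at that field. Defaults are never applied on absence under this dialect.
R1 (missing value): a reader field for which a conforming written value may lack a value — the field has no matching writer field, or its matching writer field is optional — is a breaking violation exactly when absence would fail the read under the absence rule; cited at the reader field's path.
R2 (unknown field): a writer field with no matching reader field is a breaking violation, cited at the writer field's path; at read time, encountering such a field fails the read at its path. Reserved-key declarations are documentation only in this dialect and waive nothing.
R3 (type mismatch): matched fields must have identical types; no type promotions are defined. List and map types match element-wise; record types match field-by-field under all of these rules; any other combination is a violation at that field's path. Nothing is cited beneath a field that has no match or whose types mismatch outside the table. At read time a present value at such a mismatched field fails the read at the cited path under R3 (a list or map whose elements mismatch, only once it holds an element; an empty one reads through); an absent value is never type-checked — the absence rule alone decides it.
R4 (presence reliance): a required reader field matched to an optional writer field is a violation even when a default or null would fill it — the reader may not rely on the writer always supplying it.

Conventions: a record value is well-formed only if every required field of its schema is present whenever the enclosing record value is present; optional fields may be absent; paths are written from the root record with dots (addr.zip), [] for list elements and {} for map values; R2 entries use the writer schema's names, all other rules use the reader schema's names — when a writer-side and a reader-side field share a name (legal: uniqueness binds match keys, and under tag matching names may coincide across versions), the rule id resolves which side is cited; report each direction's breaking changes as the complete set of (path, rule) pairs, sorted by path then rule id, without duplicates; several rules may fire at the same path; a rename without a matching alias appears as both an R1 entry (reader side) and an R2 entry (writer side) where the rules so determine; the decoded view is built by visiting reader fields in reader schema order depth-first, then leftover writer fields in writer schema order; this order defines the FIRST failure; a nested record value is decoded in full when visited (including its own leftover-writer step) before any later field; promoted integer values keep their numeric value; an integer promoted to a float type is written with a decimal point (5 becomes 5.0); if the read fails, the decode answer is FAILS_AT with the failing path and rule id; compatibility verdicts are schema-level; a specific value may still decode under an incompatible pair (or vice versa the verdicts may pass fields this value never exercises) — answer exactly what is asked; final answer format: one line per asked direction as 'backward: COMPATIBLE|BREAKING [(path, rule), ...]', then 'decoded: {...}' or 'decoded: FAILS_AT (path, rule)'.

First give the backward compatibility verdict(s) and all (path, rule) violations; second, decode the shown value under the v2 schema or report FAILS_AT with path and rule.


in Shipment below, arrows point writer -> reader
checking backward for Shipment: reader v2 against writer v1:
  map<string, float32> -> map<string, float32>, writer required: scores aligns to extras
  float32 -> float64, writer optional: score aligns to score
  int32 -> int32, writer required: attempts aligns to attempts
  int32 -> int32, writer optional: retries aligns to retries
  no writer field matches reader id
  R1 fires at id
  R3 fires at score
  => backward: BREAKING (2)
migrating the Shipment value to v2:
  scores := {"b": -2.5, "k1": 3.75} (from writer extras)
  read fails at score under R3
  => FAILS_AT (score, R3)
checking off the Shipment differences that do not matter here:
  field attempts in record Shipment: required changed to optional -> fires only in the forward direction of Shipment, which is not asked here
  renamed field extras to scores in record Shipment (alias extras declared on the renamed field) -> fires only in the forward direction of Shipment, which is not asked here

backward: BREAKING [(id, R1), (score, R3)]; decoded: FAILS_AT (score, R3)


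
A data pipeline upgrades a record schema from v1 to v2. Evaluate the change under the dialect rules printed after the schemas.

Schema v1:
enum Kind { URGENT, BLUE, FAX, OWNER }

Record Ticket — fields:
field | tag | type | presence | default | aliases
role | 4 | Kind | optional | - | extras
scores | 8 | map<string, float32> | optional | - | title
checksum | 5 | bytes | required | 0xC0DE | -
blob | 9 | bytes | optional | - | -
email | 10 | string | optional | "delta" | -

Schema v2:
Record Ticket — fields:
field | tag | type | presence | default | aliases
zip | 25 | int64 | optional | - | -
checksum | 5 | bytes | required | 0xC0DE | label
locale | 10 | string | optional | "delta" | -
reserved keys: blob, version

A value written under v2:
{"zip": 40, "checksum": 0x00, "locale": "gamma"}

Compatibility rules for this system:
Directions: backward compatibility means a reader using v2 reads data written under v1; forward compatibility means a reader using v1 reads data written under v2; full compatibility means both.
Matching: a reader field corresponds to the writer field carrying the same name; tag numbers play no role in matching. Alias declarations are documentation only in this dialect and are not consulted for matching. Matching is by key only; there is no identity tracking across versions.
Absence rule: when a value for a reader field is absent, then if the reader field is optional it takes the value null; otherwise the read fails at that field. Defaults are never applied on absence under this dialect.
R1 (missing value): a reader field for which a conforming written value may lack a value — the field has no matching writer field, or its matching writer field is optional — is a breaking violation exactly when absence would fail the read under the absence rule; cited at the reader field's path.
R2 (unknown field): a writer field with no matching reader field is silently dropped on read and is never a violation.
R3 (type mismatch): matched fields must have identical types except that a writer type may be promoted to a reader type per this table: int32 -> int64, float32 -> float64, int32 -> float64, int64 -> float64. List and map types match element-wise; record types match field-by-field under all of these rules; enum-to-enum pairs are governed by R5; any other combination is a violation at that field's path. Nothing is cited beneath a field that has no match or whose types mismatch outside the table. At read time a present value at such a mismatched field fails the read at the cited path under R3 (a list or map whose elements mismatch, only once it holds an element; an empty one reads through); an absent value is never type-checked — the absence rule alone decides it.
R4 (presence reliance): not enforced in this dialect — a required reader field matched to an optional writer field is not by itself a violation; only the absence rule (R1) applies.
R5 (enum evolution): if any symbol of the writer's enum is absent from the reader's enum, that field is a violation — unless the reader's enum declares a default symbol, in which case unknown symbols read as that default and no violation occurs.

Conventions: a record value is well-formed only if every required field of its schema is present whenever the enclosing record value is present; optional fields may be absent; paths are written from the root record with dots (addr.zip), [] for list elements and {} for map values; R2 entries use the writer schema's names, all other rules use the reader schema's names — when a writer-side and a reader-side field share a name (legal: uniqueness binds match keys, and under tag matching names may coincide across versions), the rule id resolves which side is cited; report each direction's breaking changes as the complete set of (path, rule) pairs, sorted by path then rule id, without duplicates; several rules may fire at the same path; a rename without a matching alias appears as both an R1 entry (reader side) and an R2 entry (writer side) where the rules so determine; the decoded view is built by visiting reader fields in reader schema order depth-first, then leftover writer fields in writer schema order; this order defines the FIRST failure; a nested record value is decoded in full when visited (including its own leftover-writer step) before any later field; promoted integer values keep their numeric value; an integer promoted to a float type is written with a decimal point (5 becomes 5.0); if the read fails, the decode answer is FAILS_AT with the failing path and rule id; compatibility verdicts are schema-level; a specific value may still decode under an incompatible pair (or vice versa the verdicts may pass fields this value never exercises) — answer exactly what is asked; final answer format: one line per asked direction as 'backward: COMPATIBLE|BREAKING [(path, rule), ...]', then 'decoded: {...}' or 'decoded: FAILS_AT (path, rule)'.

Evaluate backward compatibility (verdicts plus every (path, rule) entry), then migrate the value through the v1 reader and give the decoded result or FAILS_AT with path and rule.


each type pair in Ticket: writer, then reader
backward analysis of Ticket with v2 as reader and v1 as writer:
  no writer field matches reader zip
  bytes -> bytes, writer required: checksum aligns to checksum
  no writer field matches reader locale
  writer field role has no reader counterpart
  writer field scores has no reader counterpart
  writer field blob has no reader counterpart
  writer field email has no reader counterpart
  => backward verdict for Ticket: COMPATIBLE, no violations
migrating the Ticket value to v1:
  role := null (not supplied -> null)
  scores := null (not supplied -> null)
  checksum := 0x00
  blob := null (not supplied -> null)
  email := null (not supplied -> null)
  writer zip: unmatched, discarded
  writer locale: unmatched, discarded
  => decoded: {"role": null, "scores": null, "checksum": 0x00, "blob": null, "email": null}
the rest of the Ticket diff is inert for this question:
  removed field blob from record Ticket (its key "blob" joins the reserved list) -> triggers nothing under Ticket's printed rules — same verdict
  removed field role from record Ticket -> triggers nothing under Ticket's printed rules — same verdict
  removed field scores from record Ticket -> triggers nothing under Ticket's printed rules — same verdict
  added field zip to record Ticket: optional int64, tag 25 (in v2 it sits immediately before checksum) -> triggers nothing under Ticket's printed rules — same verdict

backward: COMPATIBLE []; decoded: {"role": null, "scores": null, "checksum": 0x00, "blob": null, "email": null}


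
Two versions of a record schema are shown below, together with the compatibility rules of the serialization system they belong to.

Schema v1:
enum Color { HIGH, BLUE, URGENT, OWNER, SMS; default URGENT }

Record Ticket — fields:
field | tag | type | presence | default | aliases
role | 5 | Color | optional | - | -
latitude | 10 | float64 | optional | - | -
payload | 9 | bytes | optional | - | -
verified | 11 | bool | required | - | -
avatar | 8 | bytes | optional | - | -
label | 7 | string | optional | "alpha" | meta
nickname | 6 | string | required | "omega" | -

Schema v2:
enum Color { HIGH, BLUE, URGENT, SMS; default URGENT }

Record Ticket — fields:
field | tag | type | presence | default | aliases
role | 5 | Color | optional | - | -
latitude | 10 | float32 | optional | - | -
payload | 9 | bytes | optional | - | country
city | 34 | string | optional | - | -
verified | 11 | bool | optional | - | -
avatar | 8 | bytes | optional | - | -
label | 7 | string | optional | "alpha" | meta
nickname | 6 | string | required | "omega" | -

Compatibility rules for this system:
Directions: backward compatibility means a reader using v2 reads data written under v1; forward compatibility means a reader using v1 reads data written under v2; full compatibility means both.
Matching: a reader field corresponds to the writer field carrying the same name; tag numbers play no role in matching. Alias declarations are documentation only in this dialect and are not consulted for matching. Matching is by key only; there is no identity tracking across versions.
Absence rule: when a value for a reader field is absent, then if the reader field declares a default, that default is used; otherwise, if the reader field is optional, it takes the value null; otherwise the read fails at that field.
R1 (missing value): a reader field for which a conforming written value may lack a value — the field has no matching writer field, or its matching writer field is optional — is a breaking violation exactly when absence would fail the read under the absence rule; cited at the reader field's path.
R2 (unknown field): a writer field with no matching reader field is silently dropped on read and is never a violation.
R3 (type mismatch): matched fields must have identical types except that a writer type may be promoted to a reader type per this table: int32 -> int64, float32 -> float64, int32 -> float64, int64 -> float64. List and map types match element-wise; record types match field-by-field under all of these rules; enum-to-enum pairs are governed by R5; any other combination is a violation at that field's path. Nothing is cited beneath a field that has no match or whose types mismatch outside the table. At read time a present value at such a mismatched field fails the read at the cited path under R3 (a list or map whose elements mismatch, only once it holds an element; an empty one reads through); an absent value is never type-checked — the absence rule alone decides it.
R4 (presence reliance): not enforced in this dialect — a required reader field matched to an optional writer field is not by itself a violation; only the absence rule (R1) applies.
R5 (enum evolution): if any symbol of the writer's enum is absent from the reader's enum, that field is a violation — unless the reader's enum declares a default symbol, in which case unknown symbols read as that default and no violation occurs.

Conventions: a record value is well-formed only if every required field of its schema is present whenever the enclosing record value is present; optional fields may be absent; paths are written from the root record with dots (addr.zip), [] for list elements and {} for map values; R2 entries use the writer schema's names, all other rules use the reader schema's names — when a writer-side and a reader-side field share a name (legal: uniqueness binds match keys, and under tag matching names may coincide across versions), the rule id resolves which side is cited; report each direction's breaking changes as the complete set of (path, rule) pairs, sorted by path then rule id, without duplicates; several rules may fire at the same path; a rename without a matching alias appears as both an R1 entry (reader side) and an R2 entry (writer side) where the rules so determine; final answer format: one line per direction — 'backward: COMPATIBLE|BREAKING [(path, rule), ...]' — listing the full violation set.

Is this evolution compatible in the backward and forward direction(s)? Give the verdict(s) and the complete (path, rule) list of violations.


backward: BREAKING [(latitude, R3)]; forward: BREAKING [(verified, R1)]

arrows below run writer -> reader for Ticket
backward analysis of Ticket with v2 as reader and v1 as writer:
  writer optional, Color -> Color: reader role maps from writer role
  writer optional, float64 -> float32: reader latitude maps from writer latitude
  writer optional, bytes -> bytes: reader payload maps from writer payload
  city has no writer counterpart
  writer required, bool -> bool: reader verified maps from writer verified
  writer optional, bytes -> bytes: reader avatar maps from writer avatar
  writer optional, string -> string: reader label maps from writer label
  writer required, string -> string: reader nickname maps from writer nickname
  violation R3 at latitude
  => 1 violation(s): backward is BREAKING for Ticket
forward analysis of Ticket with v1 as reader and v2 as writer:
  writer optional, Color -> Color: reader role maps from writer role
  writer optional, float32 -> float64: reader latitude maps from writer latitude
  writer optional, bytes -> bytes: reader payload maps from writer payload
  writer optional, bool -> bool: reader verified maps from writer verified
  writer optional, bytes -> bytes: reader avatar maps from writer avatar
  writer optional, string -> string: reader label maps from writer label
  writer required, string -> string: reader nickname maps from writer nickname
  leftover writer field: city
  violation R1 at verified
  => 1 violation(s): forward is BREAKING for Ticket
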